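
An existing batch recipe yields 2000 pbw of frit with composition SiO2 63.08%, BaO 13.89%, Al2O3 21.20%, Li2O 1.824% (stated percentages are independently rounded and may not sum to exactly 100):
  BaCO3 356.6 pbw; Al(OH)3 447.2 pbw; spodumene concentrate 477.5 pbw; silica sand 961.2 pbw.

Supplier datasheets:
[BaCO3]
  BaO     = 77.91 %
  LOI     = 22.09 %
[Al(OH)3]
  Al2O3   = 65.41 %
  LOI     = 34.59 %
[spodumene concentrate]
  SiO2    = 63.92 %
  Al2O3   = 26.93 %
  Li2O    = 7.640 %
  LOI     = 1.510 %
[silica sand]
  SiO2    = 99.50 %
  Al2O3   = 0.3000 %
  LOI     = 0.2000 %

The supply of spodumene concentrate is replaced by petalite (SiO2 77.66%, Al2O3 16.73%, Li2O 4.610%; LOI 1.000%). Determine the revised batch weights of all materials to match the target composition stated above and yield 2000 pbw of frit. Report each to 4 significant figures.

Revised batch per 2000 pbw frit:
  BaCO3: 356.6 pbw
  Al(OH)3: 442.8 pbw
  petalite: 791.3 pbw
  silica sand: 650.3 pbw
Total batch = 2241 pbw; LOI loss = 241.2 pbw

Every computation holds exact precision throughout — mid-chain values are displayed (rounded to 4 significant figures) alongside each step. Exactly one rounding is applied to each reported result; derived quantities (totals, four oxide percentages, net glass mass, yield, LOI) are carried using the weight values for 2000 pbw of glass in exact precision as they appear in the problem or the answer.
Target oxide masses per 2000 pbw frit:
  SiO2: 63.08% × 2000 = 1262 pbw
  BaO: 13.89% × 2000 = 277.8 pbw
  Al2O3: 21.20% × 2000 = 424.0 pbw
  Li2O: 1.824% × 2000 = 36.48 pbw
Mass-balance tally per oxide given the weights on record, under the basis named above (sum by sum, the targets are met exact up to rounding of places):
  SiO2: 791.3·0.7766 + 650.3·0.9950 = 1262 pbw (target 1262 pbw)
  BaO: 356.6·0.7791 = 277.8 pbw (target 277.8 pbw)
  Al2O3: 442.8·0.6541 + 791.3·0.1673 + 650.3·0.003000 = 424.0 pbw (target 424.0 pbw)
  Li2O: 791.3·0.04610 = 36.48 pbw (target 36.48 pbw)
Glass-mass bookkeeping: the batch minus its LOI: 2000 pbw (oxide target masses add up to 2000 pbw; against the stated basis, 2000 pbw — rounding explains the deltas).
Whole-batch sum: Σ batch = 2241 pbw; Σ batch·LOI gives LOI loss = 241.2 pbw; as yield: glass ÷ batch → 89.24%.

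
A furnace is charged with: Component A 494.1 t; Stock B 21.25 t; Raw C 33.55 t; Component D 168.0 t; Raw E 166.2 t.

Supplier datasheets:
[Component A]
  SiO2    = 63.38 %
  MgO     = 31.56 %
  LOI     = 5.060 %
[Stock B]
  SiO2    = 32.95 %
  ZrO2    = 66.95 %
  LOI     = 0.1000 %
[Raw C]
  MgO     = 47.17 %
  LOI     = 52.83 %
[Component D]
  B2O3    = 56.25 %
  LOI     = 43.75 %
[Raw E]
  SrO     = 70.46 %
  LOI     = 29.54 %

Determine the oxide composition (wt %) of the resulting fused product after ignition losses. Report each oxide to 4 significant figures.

The working math keeps full float precision in every operation. Working values appear, rounded to 4 significant figures, when written out; a single rounding yields every reported number; derived quantities are recomputed from the weighed amounts per 717.8 t of glass at full float precision (the five compositions, LOI, glass mass, the yield, totals) as written in problem or answer.
Oxide masses out of the charge:
  SiO2: 494.1·0.6338 + 21.25·0.3295 = 320.2 t
  B2O3: 168.0·0.5625 = 94.50 t
  ZrO2: 21.25·0.6695 = 14.23 t
  SrO: 166.2·0.7046 = 117.1 t
  MgO: 494.1·0.3156 + 33.55·0.4717 = 171.8 t
LOI: 494.1·0.05060 + 21.25·0.001000 + 33.55·0.5283 + 168.0·0.4375 + 166.2·0.2954 = 165.3 t
batch − LOI leaves glass = 883.1 − 165.3 = 717.8 t (= Σ oxide masses)
oxide / glass × 100 gives the wt %

Glass mass = 717.8 t (batch 883.1 − LOI 165.3).
Composition: SiO2 44.61%, B2O3 13.17%, ZrO2 1.982%, SrO 16.32%, MgO 23.93%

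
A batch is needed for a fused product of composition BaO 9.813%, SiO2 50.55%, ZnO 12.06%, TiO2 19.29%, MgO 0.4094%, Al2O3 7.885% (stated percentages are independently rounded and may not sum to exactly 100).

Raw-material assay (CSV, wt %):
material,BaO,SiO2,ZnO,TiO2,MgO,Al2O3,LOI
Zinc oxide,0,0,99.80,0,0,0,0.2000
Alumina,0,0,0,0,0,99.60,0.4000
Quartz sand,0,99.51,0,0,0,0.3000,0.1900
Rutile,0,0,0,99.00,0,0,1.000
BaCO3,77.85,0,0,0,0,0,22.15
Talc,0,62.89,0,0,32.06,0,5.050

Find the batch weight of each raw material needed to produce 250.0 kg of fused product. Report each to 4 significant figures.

Batch per 250.0 kg fused product:
  Zinc oxide: 30.21 kg
  Alumina: 19.42 kg
  Quartz sand: 125.0 kg
  Rutile: 48.71 kg
  BaCO3: 31.51 kg
  Talc: 3.192 kg
Total batch = 258.0 kg; LOI loss = 8.003 kg; yield = 96.90%

All arithmetic holds exact precision at all times; values along the way appear rounded to four significant digits at each printed step — exactly one rounding goes into every reported number; all derived quantities, which include LOI, totals, net glass mass, yield, the six compositions, are re-derived at exact precision, as quoted within problem or answer, from the batch weights at 250.0 kg of glass.
The oxide mass targets at 250.0 kg fused product:
  BaO: 9.813% × 250.0 = 24.53 kg
  SiO2: 50.55% × 250.0 = 126.4 kg
  ZnO: 12.06% × 250.0 = 30.15 kg
  TiO2: 19.29% × 250.0 = 48.22 kg
  MgO: 0.4094% × 250.0 = 1.023 kg
  Al2O3: 7.885% × 250.0 = 19.71 kg
Balance tally, oxide-wise, using the reported weights, per the basis as stated (summed amounts equal target values within answer rounding):
  BaO: 31.51·0.7785 = 24.53 kg (target 24.53 kg)
  SiO2: 125.0·0.9951 + 3.192·0.6289 = 126.4 kg (target 126.4 kg)
  ZnO: 30.21·0.9980 = 30.15 kg (target 30.15 kg)
  TiO2: 48.71·0.9900 = 48.22 kg (target 48.22 kg)
  MgO: 3.192·0.3206 = 1.023 kg (target 1.023 kg)
  Al2O3: 19.42·0.9960 + 125.0·0.003000 = 19.72 kg (target 19.71 kg)
Mass balance on the glass: the batch minus its LOI: 250.0 kg (the Σ of target masses is 250.0 kg; stated basis 250.0 kg — differing by rounding only).
Whole-batch sum: Σ batch = 258.0 kg; the LOI term Σ batch·LOI equals 8.003 kg; the yield ratio, glass ÷ batch: 96.90%.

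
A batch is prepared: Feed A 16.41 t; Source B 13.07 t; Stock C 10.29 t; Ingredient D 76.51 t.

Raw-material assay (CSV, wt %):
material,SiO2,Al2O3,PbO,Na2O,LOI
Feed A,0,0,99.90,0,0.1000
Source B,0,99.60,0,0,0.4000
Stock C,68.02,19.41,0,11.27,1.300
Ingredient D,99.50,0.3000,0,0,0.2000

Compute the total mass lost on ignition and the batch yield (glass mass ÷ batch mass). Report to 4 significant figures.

LOI loss = 0.3555 t; glass = 115.9 t; yield = 99.69%

Exact precision is maintained from start to finish. Values along the way are displayed rounded to 4 significant figures when written out. Exactly one rounding lands on every reported figure — derived quantities, which include the four compositions, net glass mass, the totals, LOI, the yield, are recomputed at exact precision, as set out in either problem or answer, using the weight values at 115.9 t of glass.
Loss on ignition, line by line:
  Feed A: 16.41 × 0.001000 = 0.01641 t
  Source B: 13.07 × 0.004000 = 0.05228 t
  Stock C: 10.29 × 0.01300 = 0.1338 t
  Ingredient D: 76.51 × 0.002000 = 0.1530 t
Total LOI = 0.3555 t
Glass = batch − LOI = 116.3 − 0.3555 = 115.9 t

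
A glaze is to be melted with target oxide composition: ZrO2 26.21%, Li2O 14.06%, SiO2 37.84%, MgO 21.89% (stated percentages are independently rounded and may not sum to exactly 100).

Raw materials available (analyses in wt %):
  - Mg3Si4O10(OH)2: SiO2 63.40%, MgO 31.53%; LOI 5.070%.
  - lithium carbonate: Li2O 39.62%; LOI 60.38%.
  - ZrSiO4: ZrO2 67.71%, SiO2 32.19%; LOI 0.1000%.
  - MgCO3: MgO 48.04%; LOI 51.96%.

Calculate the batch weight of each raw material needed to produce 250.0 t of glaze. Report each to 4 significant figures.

Batch per 250.0 t glaze:
  Mg3Si4O10(OH)2: 100.1 t
  lithium carbonate: 88.72 t
  ZrSiO4: 96.77 t
  MgCO3: 48.23 t
Total batch = 333.8 t; LOI loss = 83.80 t; yield = 74.90%

The whole derivation runs at full precision from first step to last; the intermediate values appear (rounded to four significant figures) between the steps — a single rounding completes each reported number. All derived quantities, including net glass mass, four oxide percentages, the totals, yield, LOI, are re-derived from the weighed amounts per 250.0 t of glass in full precision precisely as stated by the problem or answer text.
Oxide mass targets, per 250.0 t glaze:
  ZrO2: 26.21% × 250.0 = 65.53 t
  Li2O: 14.06% × 250.0 = 35.15 t
  SiO2: 37.84% × 250.0 = 94.60 t
  MgO: 21.89% × 250.0 = 54.72 t
Balance tally, oxide-wise, applying the batch weights above, under the basis named above (summed amounts equal target values given rounding of the digits):
  ZrO2: 96.77·0.6771 = 65.52 t (target 65.53 t)
  Li2O: 88.72·0.3962 = 35.15 t (target 35.15 t)
  SiO2: 100.1·0.6340 + 96.77·0.3219 = 94.61 t (target 94.60 t)
  MgO: 100.1·0.3153 + 48.23·0.4804 = 54.73 t (target 54.72 t)
Glass-mass bookkeeping: batch total minus LOI = 250.0 t (the targets, summed, come to 250.0 t; stated basis 250.0 t — a pure rounding effect).
Total batch = Σ batch = 333.8 t; Σ batch·LOI gives LOI loss = 83.80 t; yield: glass divided by total = 74.90%.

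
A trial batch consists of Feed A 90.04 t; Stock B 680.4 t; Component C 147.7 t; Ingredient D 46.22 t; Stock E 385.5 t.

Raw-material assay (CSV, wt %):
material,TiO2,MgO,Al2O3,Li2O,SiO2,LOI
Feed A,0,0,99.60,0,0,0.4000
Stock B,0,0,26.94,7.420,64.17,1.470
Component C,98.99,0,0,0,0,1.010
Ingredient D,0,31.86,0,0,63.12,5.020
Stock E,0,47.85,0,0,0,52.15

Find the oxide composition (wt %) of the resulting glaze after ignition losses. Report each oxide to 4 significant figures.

Mid-chain values are displayed, rounded to 4 significant digits, within the worked lines. Each numeric step holds exact precision throughout; each reported value undergoes a single rounding — all derived quantities (the yield, ignition loss, glass mass, the five compositions, totals) are recomputed at exact precision starting from the weights for 1135 t of glass as written in the question or the answer.
Delivered oxide masses:
  TiO2: 147.7·0.9899 = 146.2 t
  MgO: 46.22·0.3186 + 385.5·0.4785 = 199.2 t
  Al2O3: 90.04·0.9960 + 680.4·0.2694 = 273.0 t
  Li2O: 680.4·0.07420 = 50.49 t
  SiO2: 680.4·0.6417 + 46.22·0.6312 = 465.8 t
LOI: 90.04·0.004000 + 680.4·0.01470 + 147.7·0.01010 + 46.22·0.05020 + 385.5·0.5215 = 215.2 t
batch − LOI leaves glass = 1350 − 215.2 = 1135 t (equal to the oxide-mass sum)
percent share: oxide ÷ glass, ×100

Glass mass = 1135 t (batch 1350 − LOI 215.2).
Composition: TiO2 12.89%, MgO 17.56%, Al2O3 24.06%, Li2O 4.449%, SiO2 41.05%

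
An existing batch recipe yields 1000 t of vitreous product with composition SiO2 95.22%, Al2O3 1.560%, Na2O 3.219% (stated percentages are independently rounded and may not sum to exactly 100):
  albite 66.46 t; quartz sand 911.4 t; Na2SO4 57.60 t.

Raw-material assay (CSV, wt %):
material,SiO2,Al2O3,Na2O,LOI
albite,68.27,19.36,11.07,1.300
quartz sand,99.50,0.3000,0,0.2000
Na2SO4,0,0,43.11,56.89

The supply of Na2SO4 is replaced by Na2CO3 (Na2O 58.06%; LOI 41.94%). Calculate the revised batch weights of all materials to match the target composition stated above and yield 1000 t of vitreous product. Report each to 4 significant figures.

In-progress results are shown rounded to 4 significant figures in the printout; the whole derivation carries exact precision through every step. A single rounding yields every reported number — all derived quantities, including ignition loss, the three compositions, totals, yield, glass mass, are rebuilt from the weighed amounts on 1000 t of glass at exact precision, as they appear in problem or answer.
Oxide-by-oxide targets in 1000 t vitreous product:
  SiO2: 95.22% × 1000 = 952.2 t
  Al2O3: 1.560% × 1000 = 15.60 t
  Na2O: 3.219% × 1000 = 32.19 t
Oxide-by-oxide audit with the batch weights as given, versus the basis set out (sum by sum, the targets are met net of answer rounding effects):
  SiO2: 66.46·0.6827 + 911.4·0.9950 = 952.2 t (target 952.2 t)
  Al2O3: 66.46·0.1936 + 911.4·0.003000 = 15.60 t (target 15.60 t)
  Na2O: 66.46·0.1107 + 42.77·0.5806 = 32.19 t (target 32.19 t)
Glass mass check: Σ batch − LOI loss = 1000 t (oxide target masses add up to 1000 t; versus the stated basis of 1000 t — any gap is answer rounding).
Adding the batch up: Σ batch = 1021 t; ignition loss, Σ(batch × LOI) = 20.62 t; yield, glass over the total, = 97.98%.

Revised batch per 1000 t vitreous product:
  albite: 66.46 t
  quartz sand: 911.4 t
  Na2CO3: 42.77 t
Total batch = 1021 t; LOI loss = 20.62 t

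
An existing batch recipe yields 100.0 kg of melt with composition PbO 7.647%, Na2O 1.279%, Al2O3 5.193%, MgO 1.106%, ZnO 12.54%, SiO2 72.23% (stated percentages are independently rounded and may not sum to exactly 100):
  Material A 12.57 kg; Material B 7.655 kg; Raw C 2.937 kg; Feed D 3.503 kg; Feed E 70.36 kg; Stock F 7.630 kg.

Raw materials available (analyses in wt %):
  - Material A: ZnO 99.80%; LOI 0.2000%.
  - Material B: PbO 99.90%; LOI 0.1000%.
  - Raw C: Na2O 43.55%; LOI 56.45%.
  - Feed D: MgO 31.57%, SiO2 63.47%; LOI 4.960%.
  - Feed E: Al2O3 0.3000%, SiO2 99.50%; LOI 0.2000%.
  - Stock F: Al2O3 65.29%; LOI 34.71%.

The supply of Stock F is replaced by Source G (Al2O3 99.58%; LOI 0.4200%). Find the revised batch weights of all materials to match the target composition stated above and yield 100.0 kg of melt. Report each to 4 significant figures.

Revised batch per 100.0 kg melt:
  Material A: 12.57 kg
  Material B: 7.655 kg
  Raw C: 2.937 kg
  Feed D: 3.503 kg
  Feed E: 70.36 kg
  Source G: 5.003 kg
Total batch = 102.0 kg; LOI loss = 2.026 kg

Mid-chain values are shown, with 4-significant-digit rounding, within the worked lines. Each numeric step runs at exact precision through the solve. Each reported result takes exactly one rounding. All derived quantities (LOI, glass mass, the yield, six oxide percentages, the totals) are rebuilt in full float precision from the weighed amounts for 100.0 kg of glass, as written in the question or the answer.
Per-oxide target masses for 100.0 kg melt:
  PbO: 7.647% × 100.0 = 7.647 kg
  Na2O: 1.279% × 100.0 = 1.279 kg
  Al2O3: 5.193% × 100.0 = 5.193 kg
  MgO: 1.106% × 100.0 = 1.106 kg
  ZnO: 12.54% × 100.0 = 12.54 kg
  SiO2: 72.23% × 100.0 = 72.23 kg
Oxide-by-oxide audit given the weights on record, relative to the basis at hand (delivered sums recover each target given rounding of the digits):
  PbO: 7.655·0.9990 = 7.647 kg (target 7.647 kg)
  Na2O: 2.937·0.4355 = 1.279 kg (target 1.279 kg)
  Al2O3: 70.36·0.003000 + 5.003·0.9958 = 5.193 kg (target 5.193 kg)
  MgO: 3.503·0.3157 = 1.106 kg (target 1.106 kg)
  ZnO: 12.57·0.9980 = 12.54 kg (target 12.54 kg)
  SiO2: 3.503·0.6347 + 70.36·0.9950 = 72.23 kg (target 72.23 kg)
Glass-mass closure: the batch minus its LOI: 100.0 kg (per-oxide target masses sum to 100.0 kg; against the stated basis, 100.0 kg — deltas are rounding alone).
Summing the batch: Σ batch = 102.0 kg; loss to ignition Σ batch·LOI = 2.026 kg; yield, glass over the total, = 98.01%.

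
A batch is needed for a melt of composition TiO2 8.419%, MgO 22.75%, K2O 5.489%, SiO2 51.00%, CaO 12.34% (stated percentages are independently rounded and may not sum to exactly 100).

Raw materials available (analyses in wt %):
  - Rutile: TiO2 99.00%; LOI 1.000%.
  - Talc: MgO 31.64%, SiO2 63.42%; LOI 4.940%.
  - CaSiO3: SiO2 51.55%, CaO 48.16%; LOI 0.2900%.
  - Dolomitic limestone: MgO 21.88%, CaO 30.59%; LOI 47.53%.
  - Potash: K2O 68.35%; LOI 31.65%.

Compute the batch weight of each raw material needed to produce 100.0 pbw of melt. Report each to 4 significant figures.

The working math holds exact precision in all steps. Values along the way appear rounded to four significant digits when written out; every reported figure is rounded exactly once. The derived quantities (yield, glass mass, totals, five oxide percentages, LOI) are re-derived from the weighed amounts per 100.0 pbw of glass at full float precision, precisely as stated by the problem or the answer.
Target masses of each oxide per 100.0 pbw melt:
  TiO2: 8.419% × 100.0 = 8.419 pbw
  MgO: 22.75% × 100.0 = 22.75 pbw
  K2O: 5.489% × 100.0 = 5.489 pbw
  SiO2: 51.00% × 100.0 = 51.00 pbw
  CaO: 12.34% × 100.0 = 12.34 pbw
Sums-versus-targets review per the reported batch figures, versus the basis set out (every target is met by its sum net of answer rounding effects):
  TiO2: 8.504·0.9900 = 8.419 pbw (target 8.419 pbw)
  MgO: 64.85·0.3164 + 10.19·0.2188 = 22.75 pbw (target 22.75 pbw)
  K2O: 8.031·0.6835 = 5.489 pbw (target 5.489 pbw)
  SiO2: 64.85·0.6342 + 19.15·0.5155 = 51.00 pbw (target 51.00 pbw)
  CaO: 19.15·0.4816 + 10.19·0.3059 = 12.34 pbw (target 12.34 pbw)
The glass-mass cross-check: whole batch net of LOI = 100.0 pbw (per-oxide target masses sum to 100.0 pbw; basis as stated: 100.0 pbw — any gap is answer rounding).
Whole-batch sum: Σ batch = 110.7 pbw; ignition loss, Σ(batch × LOI) = 10.73 pbw; yield = glass ÷ total batch = 90.31%.

Batch per 100.0 pbw melt:
  Rutile: 8.504 pbw
  Talc: 64.85 pbw
  CaSiO3: 19.15 pbw
  Dolomitic limestone: 10.19 pbw
  Potash: 8.031 pbw
Total batch = 110.7 pbw; LOI loss = 10.73 pbw; yield = 90.31%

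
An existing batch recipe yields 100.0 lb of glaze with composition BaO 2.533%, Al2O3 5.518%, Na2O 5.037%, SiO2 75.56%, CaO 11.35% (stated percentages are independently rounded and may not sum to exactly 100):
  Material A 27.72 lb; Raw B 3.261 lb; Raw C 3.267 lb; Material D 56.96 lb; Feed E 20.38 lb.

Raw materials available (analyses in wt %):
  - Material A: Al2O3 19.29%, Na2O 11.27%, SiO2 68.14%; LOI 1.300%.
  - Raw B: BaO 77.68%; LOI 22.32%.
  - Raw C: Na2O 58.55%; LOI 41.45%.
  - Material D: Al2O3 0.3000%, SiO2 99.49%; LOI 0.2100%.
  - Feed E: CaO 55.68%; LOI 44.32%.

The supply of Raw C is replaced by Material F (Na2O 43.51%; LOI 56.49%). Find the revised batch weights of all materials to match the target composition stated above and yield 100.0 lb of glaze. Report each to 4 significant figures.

Revised batch per 100.0 lb glaze:
  Material A: 27.72 lb
  Raw B: 3.261 lb
  Material F: 4.397 lb
  Material D: 56.96 lb
  Feed E: 20.38 lb
Total batch = 112.7 lb; LOI loss = 12.72 lb

Working values are printed, rounded to 4 significant digits, alongside each step; full float precision is held from first step to last; exactly one rounding goes into each reported result — derived quantities are computed at exact precision (net glass mass, yield, the five compositions, the totals, LOI) from the batch weights for 100.0 lb of glass as quoted within the problem or answer text.
The oxide mass targets at 100.0 lb glaze:
  BaO: 2.533% × 100.0 = 2.533 lb
  Al2O3: 5.518% × 100.0 = 5.518 lb
  Na2O: 5.037% × 100.0 = 5.037 lb
  SiO2: 75.56% × 100.0 = 75.56 lb
  CaO: 11.35% × 100.0 = 11.35 lb
Checking each oxide sum using the reported weights, on the stated basis (every target is met by its sum modulo rounding of the values):
  BaO: 3.261·0.7768 = 2.533 lb (target 2.533 lb)
  Al2O3: 27.72·0.1929 + 56.96·0.003000 = 5.518 lb (target 5.518 lb)
  Na2O: 27.72·0.1127 + 4.397·0.4351 = 5.037 lb (target 5.037 lb)
  SiO2: 27.72·0.6814 + 56.96·0.9949 = 75.56 lb (target 75.56 lb)
  CaO: 20.38·0.5568 = 11.35 lb (target 11.35 lb)
Glass-mass sanity pass: net batch after ignition = 99.99 lb (the Σ of target masses is 100.0 lb; the stated basis being 100.0 lb — gaps are rounding artifacts).
Adding the batch up: Σ batch = 112.7 lb; the LOI term Σ batch·LOI equals 12.72 lb; as yield: glass ÷ batch → 88.71%.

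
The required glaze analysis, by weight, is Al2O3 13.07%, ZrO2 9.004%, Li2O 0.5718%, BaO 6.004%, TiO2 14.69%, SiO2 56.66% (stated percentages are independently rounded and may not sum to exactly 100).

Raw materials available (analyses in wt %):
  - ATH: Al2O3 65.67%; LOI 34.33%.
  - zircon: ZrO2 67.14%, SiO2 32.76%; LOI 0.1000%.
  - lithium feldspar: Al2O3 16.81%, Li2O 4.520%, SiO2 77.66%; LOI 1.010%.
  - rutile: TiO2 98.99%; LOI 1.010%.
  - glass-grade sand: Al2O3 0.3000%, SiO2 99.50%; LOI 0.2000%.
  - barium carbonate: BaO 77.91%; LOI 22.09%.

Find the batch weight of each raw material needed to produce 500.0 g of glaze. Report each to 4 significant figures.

Every computation keeps full precision at each step. Intermediates are displayed rounded to 4 significant digits alongside each step. Exactly one rounding lands on each reported result; all derived quantities are computed at full float precision (yield, totals, glass mass, six oxide percentages, LOI) from the weighed amounts at 500.0 g of glass exactly as shown in the question or the answer.
Per-oxide target masses for 500.0 g glaze:
  Al2O3: 13.07% × 500.0 = 65.35 g
  ZrO2: 9.004% × 500.0 = 45.02 g
  Li2O: 0.5718% × 500.0 = 2.859 g
  BaO: 6.004% × 500.0 = 30.02 g
  TiO2: 14.69% × 500.0 = 73.45 g
  SiO2: 56.66% × 500.0 = 283.3 g
Oxide-by-oxide audit using the reported weights, versus the basis set out (each sum matches its target mass once rounding is allowed for):
  Al2O3: 82.35·0.6567 + 63.25·0.1681 + 213.3·0.003000 = 65.35 g (target 65.35 g)
  ZrO2: 67.05·0.6714 = 45.02 g (target 45.02 g)
  Li2O: 63.25·0.04520 = 2.859 g (target 2.859 g)
  BaO: 38.53·0.7791 = 30.02 g (target 30.02 g)
  TiO2: 74.20·0.9899 = 73.45 g (target 73.45 g)
  SiO2: 67.05·0.3276 + 63.25·0.7766 + 213.3·0.9950 = 283.3 g (target 283.3 g)
Consistency of the glass mass: net batch after ignition = 500.0 g (the Σ of target masses is 500.0 g; versus the stated basis of 500.0 g — deltas are rounding alone).
Total batch = Σ batch = 538.7 g; LOI removed, Σ of batch·LOI: 38.66 g; as yield: glass ÷ batch → 92.82%.

Batch per 500.0 g glaze:
  ATH: 82.35 g
  zircon: 67.05 g
  lithium feldspar: 63.25 g
  rutile: 74.20 g
  glass-grade sand: 213.3 g
  barium carbonate: 38.53 g
Total batch = 538.7 g; LOI loss = 38.66 g; yield = 92.82%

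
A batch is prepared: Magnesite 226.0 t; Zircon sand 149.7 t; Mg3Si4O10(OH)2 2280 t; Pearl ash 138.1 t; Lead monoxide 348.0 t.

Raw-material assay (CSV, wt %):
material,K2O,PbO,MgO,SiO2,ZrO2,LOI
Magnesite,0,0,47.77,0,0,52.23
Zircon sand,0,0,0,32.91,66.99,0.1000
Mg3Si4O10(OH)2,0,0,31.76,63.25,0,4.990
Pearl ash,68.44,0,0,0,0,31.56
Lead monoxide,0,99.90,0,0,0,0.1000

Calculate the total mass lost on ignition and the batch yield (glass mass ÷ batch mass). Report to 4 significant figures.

LOI loss = 275.9 t; glass = 2866 t; yield = 91.22%

The working math keeps full float precision at each step; mid-chain values are displayed rounded to 4 significant figures on the page — each reported number sees exactly one rounding. All derived quantities (five oxide percentages, totals, yield, LOI, net glass mass) are recomputed starting from the weights per 2866 t of glass at full precision precisely as stated by the problem or the answer.
Each material's LOI contribution:
  Magnesite: 226.0 × 0.5223 = 118.0 t
  Zircon sand: 149.7 × 0.001000 = 0.1497 t
  Mg3Si4O10(OH)2: 2280 × 0.04990 = 113.8 t
  Pearl ash: 138.1 × 0.3156 = 43.58 t
  Lead monoxide: 348.0 × 0.001000 = 0.3480 t
Total LOI = 275.9 t
Glass = batch − LOI = 3142 − 275.9 = 2866 t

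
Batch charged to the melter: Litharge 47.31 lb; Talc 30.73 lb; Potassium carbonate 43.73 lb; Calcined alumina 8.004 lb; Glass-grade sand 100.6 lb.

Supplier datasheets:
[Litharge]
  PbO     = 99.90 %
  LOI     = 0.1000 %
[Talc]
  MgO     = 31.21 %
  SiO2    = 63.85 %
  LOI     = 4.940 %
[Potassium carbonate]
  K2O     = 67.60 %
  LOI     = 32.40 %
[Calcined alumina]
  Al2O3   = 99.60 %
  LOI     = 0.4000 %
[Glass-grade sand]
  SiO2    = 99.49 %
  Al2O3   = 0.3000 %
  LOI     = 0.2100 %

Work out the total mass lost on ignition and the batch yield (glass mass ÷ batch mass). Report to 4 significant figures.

LOI loss = 15.98 lb; glass = 214.4 lb; yield = 93.06%

In-progress results are shown, rounded to four significant digits, within the worked lines; the whole derivation runs at full precision end to end. Each reported result is rounded once only — derived quantities are re-derived at exact precision (the five compositions, yield, totals, net glass mass, LOI) starting from the weights on 214.4 lb of glass as written in either problem or answer.
Ignition loss by material:
  Litharge: 47.31 × 0.001000 = 0.04731 lb
  Talc: 30.73 × 0.04940 = 1.518 lb
  Potassium carbonate: 43.73 × 0.3240 = 14.17 lb
  Calcined alumina: 8.004 × 0.004000 = 0.03202 lb
  Glass-grade sand: 100.6 × 0.002100 = 0.2113 lb
Total LOI = 15.98 lb
Glass = batch − LOI = 230.4 − 15.98 = 214.4 lb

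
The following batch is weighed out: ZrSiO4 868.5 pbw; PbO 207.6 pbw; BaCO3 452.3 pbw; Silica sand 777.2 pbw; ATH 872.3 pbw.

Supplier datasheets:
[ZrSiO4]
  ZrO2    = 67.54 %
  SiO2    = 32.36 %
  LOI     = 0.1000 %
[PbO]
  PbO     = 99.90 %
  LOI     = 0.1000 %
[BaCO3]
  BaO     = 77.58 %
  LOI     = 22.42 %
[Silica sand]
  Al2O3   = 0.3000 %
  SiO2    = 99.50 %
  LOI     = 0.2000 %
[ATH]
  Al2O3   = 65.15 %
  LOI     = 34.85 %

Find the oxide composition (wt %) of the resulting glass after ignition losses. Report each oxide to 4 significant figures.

Glass mass = 2770 pbw (batch 3178 − LOI 408.0).
Composition: PbO 7.487%, ZrO2 21.18%, Al2O3 20.60%, BaO 12.67%, SiO2 38.07%

Mid-chain values are rounded to 4 significant digits as shown. Every computation holds exact precision throughout — every reported result receives exactly one rounding; all derived quantities are computed in exact precision (net glass mass, LOI, the yield, the five compositions, totals) starting from the weights on 2770 pbw of glass precisely as stated by the problem or the answer.
Oxide-by-oxide delivered mass:
  PbO: 207.6·0.9990 = 207.4 pbw
  ZrO2: 868.5·0.6754 = 586.6 pbw
  Al2O3: 777.2·0.003000 + 872.3·0.6515 = 570.6 pbw
  BaO: 452.3·0.7758 = 350.9 pbw
  SiO2: 868.5·0.3236 + 777.2·0.9950 = 1054 pbw
LOI: 868.5·0.001000 + 207.6·0.001000 + 452.3·0.2242 + 777.2·0.002000 + 872.3·0.3485 = 408.0 pbw
Glass = total batch minus LOI = 3178 − 408.0 = 2770 pbw (= Σ oxide masses)
wt % = 100 × oxide mass / glass mass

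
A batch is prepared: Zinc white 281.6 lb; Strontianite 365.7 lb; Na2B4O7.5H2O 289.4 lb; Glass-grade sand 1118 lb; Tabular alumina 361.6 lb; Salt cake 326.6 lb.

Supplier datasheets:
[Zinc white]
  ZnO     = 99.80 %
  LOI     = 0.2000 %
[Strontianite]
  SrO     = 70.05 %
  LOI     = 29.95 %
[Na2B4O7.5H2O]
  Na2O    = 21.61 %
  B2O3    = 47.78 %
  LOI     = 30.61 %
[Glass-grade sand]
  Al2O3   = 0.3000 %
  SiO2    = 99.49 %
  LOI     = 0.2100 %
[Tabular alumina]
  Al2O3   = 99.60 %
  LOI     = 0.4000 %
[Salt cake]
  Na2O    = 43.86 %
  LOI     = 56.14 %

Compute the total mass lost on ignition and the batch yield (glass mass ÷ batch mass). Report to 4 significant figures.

LOI loss = 385.8 lb; glass = 2357 lb; yield = 85.93%

Mid-chain values appear, with 4-significant-figure rounding, in the working — each numeric step keeps full precision through every step. Each reported result includes exactly one rounding; all derived quantities are re-derived using the weight values per 2357 lb of glass at exact precision (the totals, LOI, the yield, the six compositions, glass mass) exactly as printed in problem or answer.
Per-material ignition loss:
  Zinc white: 281.6 × 0.002000 = 0.5632 lb
  Strontianite: 365.7 × 0.2995 = 109.5 lb
  Na2B4O7.5H2O: 289.4 × 0.3061 = 88.59 lb
  Glass-grade sand: 1118 × 0.002100 = 2.348 lb
  Tabular alumina: 361.6 × 0.004000 = 1.446 lb
  Salt cake: 326.6 × 0.5614 = 183.4 lb
Total LOI = 385.8 lb
Glass = batch − LOI = 2743 − 385.8 = 2357 lb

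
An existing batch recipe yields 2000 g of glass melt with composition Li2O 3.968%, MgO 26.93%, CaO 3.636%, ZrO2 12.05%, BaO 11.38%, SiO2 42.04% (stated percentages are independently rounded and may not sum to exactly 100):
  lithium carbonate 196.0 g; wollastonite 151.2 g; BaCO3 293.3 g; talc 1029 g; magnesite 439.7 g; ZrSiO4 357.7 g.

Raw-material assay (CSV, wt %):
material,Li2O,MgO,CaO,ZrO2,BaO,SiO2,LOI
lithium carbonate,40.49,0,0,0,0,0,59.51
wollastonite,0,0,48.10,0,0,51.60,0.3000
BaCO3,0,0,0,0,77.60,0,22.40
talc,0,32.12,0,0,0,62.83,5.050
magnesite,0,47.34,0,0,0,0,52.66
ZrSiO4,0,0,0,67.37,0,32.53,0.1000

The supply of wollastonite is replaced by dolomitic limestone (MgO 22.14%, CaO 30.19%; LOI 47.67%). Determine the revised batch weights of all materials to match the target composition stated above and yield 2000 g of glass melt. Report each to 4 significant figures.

Each numeric step holds full float precision through the solve — values along the way are printed (rounded to four significant figures) on the page — a single rounding finalizes every reported figure. All derived quantities (LOI, yield, the six compositions, glass mass, the totals) are re-derived from the batch weights at 2000 g of glass in full precision exactly as printed in question or answer.
Per-oxide target masses for 2000 g glass melt:
  Li2O: 3.968% × 2000 = 79.36 g
  MgO: 26.93% × 2000 = 538.6 g
  CaO: 3.636% × 2000 = 72.72 g
  ZrO2: 12.05% × 2000 = 241.0 g
  BaO: 11.38% × 2000 = 227.6 g
  SiO2: 42.04% × 2000 = 840.8 g
Mass-balance tally per oxide given the weights on record, at the basis given (sum by sum, the targets are met once rounding is allowed for):
  Li2O: 196.0·0.4049 = 79.36 g (target 79.36 g)
  MgO: 240.9·0.2214 + 1153·0.3212 + 242.8·0.4734 = 538.6 g (target 538.6 g)
  CaO: 240.9·0.3019 = 72.73 g (target 72.72 g)
  ZrO2: 357.7·0.6737 = 241.0 g (target 241.0 g)
  BaO: 293.3·0.7760 = 227.6 g (target 227.6 g)
  SiO2: 1153·0.6283 + 357.7·0.3253 = 840.8 g (target 840.8 g)
Glass-mass closure: batch total minus LOI = 2000 g (summing oxide targets gives 2000 g; stated basis 2000 g — differing by rounding only).
Summing the batch: Σ batch = 2484 g; the LOI term Σ batch·LOI equals 483.6 g; the yield ratio, glass ÷ batch: 80.53%.

Revised batch per 2000 g glass melt:
  lithium carbonate: 196.0 g
  dolomitic limestone: 240.9 g
  BaCO3: 293.3 g
  talc: 1153 g
  magnesite: 242.8 g
  ZrSiO4: 357.7 g
Total batch = 2484 g; LOI loss = 483.6 g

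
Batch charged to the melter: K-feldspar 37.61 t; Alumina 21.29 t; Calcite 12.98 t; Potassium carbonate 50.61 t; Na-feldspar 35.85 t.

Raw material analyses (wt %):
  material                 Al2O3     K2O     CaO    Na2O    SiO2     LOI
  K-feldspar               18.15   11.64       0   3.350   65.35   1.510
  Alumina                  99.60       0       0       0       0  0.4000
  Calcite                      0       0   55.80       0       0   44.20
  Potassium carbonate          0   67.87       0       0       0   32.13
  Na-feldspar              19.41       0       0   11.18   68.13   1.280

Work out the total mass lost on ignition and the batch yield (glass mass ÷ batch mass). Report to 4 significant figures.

LOI loss = 23.11 t; glass = 135.2 t; yield = 85.40%

The intermediate values are displayed, rounded to 4 significant figures, between the steps. Each numeric step keeps full float precision from start to finish — a single rounding produces every reported figure; all derived quantities, which include the five compositions, the yield, totals, glass mass, ignition loss, are rebuilt in full precision, as set out in the problem or answer text, from the batch weights at 135.2 t of glass.
Loss on ignition, line by line:
  K-feldspar: 37.61 × 0.01510 = 0.5679 t
  Alumina: 21.29 × 0.004000 = 0.08516 t
  Calcite: 12.98 × 0.4420 = 5.737 t
  Potassium carbonate: 50.61 × 0.3213 = 16.26 t
  Na-feldspar: 35.85 × 0.01280 = 0.4589 t
Total LOI = 23.11 t
Glass = batch − LOI = 158.3 − 23.11 = 135.2 t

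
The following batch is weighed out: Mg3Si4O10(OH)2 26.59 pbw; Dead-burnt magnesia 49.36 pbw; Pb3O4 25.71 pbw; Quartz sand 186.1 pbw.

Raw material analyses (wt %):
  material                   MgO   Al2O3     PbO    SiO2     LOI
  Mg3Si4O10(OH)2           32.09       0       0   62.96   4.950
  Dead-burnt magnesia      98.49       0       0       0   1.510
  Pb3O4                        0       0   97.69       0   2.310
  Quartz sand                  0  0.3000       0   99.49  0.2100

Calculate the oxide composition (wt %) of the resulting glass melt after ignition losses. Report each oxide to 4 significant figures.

Glass mass = 284.7 pbw (batch 287.8 − LOI 3.046).
Composition: MgO 20.07%, Al2O3 0.1961%, PbO 8.822%, SiO2 70.91%

The working math holds exact precision at all times — mid-chain values are printed, rounded to 4 significant digits, on the page; every reported value takes a single rounding; all derived quantities are recomputed using the weight values for 284.7 pbw of glass in full float precision (totals, ignition loss, glass mass, the four compositions, yield), as written in question or answer.
What the batch supplies per oxide:
  MgO: 26.59·0.3209 + 49.36·0.9849 = 57.15 pbw
  Al2O3: 186.1·0.003000 = 0.5583 pbw
  PbO: 25.71·0.9769 = 25.12 pbw
  SiO2: 26.59·0.6296 + 186.1·0.9949 = 201.9 pbw
LOI: 26.59·0.04950 + 49.36·0.01510 + 25.71·0.02310 + 186.1·0.002100 = 3.046 pbw
Glass = total batch minus LOI = 287.8 − 3.046 = 284.7 pbw (matching Σ of the oxides)
each oxide over glass, ×100, is wt %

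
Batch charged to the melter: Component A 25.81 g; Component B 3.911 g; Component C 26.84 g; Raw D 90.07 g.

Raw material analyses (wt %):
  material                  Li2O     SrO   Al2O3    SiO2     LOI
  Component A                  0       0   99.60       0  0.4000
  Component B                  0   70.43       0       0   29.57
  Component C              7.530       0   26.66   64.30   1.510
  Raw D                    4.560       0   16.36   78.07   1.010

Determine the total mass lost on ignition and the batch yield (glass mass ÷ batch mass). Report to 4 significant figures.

LOI loss = 2.575 g; glass = 144.1 g; yield = 98.24%

Mid-chain values are printed (rounded to four significant figures) between the steps; the whole derivation runs at full float precision end to end. Every reported result takes a single rounding. Derived quantities (the four compositions, net glass mass, yield, ignition loss, the totals) are recomputed at exact precision starting from the weights for 144.1 g of glass, as quoted within either problem or answer.
Ignition loss by material:
  Component A: 25.81 × 0.004000 = 0.1032 g
  Component B: 3.911 × 0.2957 = 1.156 g
  Component C: 26.84 × 0.01510 = 0.4053 g
  Raw D: 90.07 × 0.01010 = 0.9097 g
Total LOI = 2.575 g
Glass = batch − LOI = 146.6 − 2.575 = 144.1 g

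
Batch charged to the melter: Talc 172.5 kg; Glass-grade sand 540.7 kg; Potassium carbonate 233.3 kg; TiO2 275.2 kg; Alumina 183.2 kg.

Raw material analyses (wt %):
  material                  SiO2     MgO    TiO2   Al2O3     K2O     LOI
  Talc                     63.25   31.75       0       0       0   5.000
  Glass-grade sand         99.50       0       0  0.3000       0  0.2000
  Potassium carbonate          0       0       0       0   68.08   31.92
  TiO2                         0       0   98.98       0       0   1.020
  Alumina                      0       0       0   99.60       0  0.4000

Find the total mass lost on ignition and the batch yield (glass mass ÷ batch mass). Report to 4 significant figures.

The intermediate values appear, with 4-significant-digit rounding, between the steps — full float precision is held from start to finish. Every reported number undergoes a single rounding. All derived quantities, including five oxide percentages, yield, the totals, ignition loss, net glass mass, are re-derived starting from the weights on 1317 kg of glass in full precision, as they appear in the problem or the answer.
Each material's LOI contribution:
  Talc: 172.5 × 0.05000 = 8.625 kg
  Glass-grade sand: 540.7 × 0.002000 = 1.081 kg
  Potassium carbonate: 233.3 × 0.3192 = 74.47 kg
  TiO2: 275.2 × 0.01020 = 2.807 kg
  Alumina: 183.2 × 0.004000 = 0.7328 kg
Total LOI = 87.72 kg
Glass = batch − LOI = 1405 − 87.72 = 1317 kg

LOI loss = 87.72 kg; glass = 1317 kg; yield = 93.76%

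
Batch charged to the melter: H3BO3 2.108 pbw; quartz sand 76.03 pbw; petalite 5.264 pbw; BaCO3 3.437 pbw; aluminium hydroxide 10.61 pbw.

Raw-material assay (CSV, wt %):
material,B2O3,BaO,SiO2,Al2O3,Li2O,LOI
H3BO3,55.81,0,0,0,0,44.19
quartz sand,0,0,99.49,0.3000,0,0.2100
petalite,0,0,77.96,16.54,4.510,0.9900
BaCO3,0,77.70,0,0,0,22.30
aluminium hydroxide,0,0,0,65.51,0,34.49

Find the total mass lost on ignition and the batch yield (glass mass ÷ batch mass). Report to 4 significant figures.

LOI loss = 5.569 pbw; glass = 91.88 pbw; yield = 94.29%

Working values are printed, rounded to four significant figures, in the printout; the working math maintains full precision in every operation; every reported result undergoes a single rounding; all derived quantities (yield, ignition loss, net glass mass, the totals, five oxide percentages) are carried from the weighed amounts for 91.88 pbw of glass at full float precision as given in either problem or answer.
Each material's LOI contribution:
  H3BO3: 2.108 × 0.4419 = 0.9315 pbw
  quartz sand: 76.03 × 0.002100 = 0.1597 pbw
  petalite: 5.264 × 0.009900 = 0.05211 pbw
  BaCO3: 3.437 × 0.2230 = 0.7665 pbw
  aluminium hydroxide: 10.61 × 0.3449 = 3.659 pbw
Total LOI = 5.569 pbw
Glass = batch − LOI = 97.45 − 5.569 = 91.88 pbw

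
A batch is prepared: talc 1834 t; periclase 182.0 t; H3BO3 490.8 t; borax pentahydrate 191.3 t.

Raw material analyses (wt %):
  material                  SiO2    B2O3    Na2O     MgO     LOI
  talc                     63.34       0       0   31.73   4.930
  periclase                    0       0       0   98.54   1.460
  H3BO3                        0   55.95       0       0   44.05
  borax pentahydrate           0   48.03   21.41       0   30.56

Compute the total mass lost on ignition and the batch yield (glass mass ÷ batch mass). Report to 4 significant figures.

All internal work keeps full precision in every operation. Working values are displayed rounded to four significant digits in the working — a single rounding produces every reported result. Derived quantities (glass mass, totals, yield, the four compositions, LOI) are rebuilt starting from the weights per 2330 t of glass in exact precision as set out in the question or the answer.
Material-by-material LOI:
  talc: 1834 × 0.04930 = 90.42 t
  periclase: 182.0 × 0.01460 = 2.657 t
  H3BO3: 490.8 × 0.4405 = 216.2 t
  borax pentahydrate: 191.3 × 0.3056 = 58.46 t
Total LOI = 367.7 t
Glass = batch − LOI = 2698 − 367.7 = 2330 t

LOI loss = 367.7 t; glass = 2330 t; yield = 86.37%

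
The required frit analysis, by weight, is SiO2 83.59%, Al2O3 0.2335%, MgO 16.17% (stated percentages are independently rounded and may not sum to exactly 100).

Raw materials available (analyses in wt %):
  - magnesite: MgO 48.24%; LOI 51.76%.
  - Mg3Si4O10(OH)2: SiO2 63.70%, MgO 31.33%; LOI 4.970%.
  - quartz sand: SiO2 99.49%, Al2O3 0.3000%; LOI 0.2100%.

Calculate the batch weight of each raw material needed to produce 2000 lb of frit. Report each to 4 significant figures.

Mid-chain values are shown, rounded to 4 significant figures, in the printout — all arithmetic holds exact precision in every operation; a single rounding finalizes every reported value; the derived quantities (LOI, the yield, three oxide percentages, net glass mass, totals) are computed from the weighed amounts on 2000 lb of glass in full float precision as written in the question or the answer.
Per-oxide target masses for 2000 lb frit:
  SiO2: 83.59% × 2000 = 1672 lb
  Al2O3: 0.2335% × 2000 = 4.670 lb
  MgO: 16.17% × 2000 = 323.4 lb
Mass-balance tally per oxide per the reported batch figures, for the quoted basis mass (every target is met by its sum exact up to rounding of places):
  SiO2: 193.2·0.6370 + 1557·0.9949 = 1672 lb (target 1672 lb)
  Al2O3: 1557·0.003000 = 4.671 lb (target 4.670 lb)
  MgO: 544.9·0.4824 + 193.2·0.3133 = 323.4 lb (target 323.4 lb)
Consistency of the glass mass: Σ batch − LOI loss = 2000 lb (oxide target masses add up to 2000 lb; with the basis standing at 2000 lb — gaps are rounding artifacts).
Batch total: Σ batch = 2295 lb; ignition loss, Σ(batch × LOI) = 294.9 lb; glass ÷ batch gives a yield of 87.15%.

Batch per 2000 lb frit:
  magnesite: 544.9 lb
  Mg3Si4O10(OH)2: 193.2 lb
  quartz sand: 1557 lb
Total batch = 2295 lb; LOI loss = 294.9 lb; yield = 87.15%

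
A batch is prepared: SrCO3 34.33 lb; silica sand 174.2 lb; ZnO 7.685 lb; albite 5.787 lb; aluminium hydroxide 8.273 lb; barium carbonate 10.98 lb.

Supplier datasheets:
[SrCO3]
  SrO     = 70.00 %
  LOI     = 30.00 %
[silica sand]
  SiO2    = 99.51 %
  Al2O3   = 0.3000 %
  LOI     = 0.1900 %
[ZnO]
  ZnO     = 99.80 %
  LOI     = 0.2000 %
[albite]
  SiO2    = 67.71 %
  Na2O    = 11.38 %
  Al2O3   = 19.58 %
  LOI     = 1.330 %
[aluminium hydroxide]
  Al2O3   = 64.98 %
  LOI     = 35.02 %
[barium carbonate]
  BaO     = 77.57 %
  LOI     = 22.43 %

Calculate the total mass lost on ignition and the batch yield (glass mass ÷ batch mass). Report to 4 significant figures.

Full float precision is held at all times — working values are shown rounded to 4 significant digits. Each reported result takes just one rounding; all derived quantities, which include the six compositions, the yield, totals, net glass mass, ignition loss, are recomputed in full float precision, as quoted within the question or the answer, starting from the weights per 225.2 lb of glass.
LOI of each material in turn:
  SrCO3: 34.33 × 0.3000 = 10.30 lb
  silica sand: 174.2 × 0.001900 = 0.3310 lb
  ZnO: 7.685 × 0.002000 = 0.01537 lb
  albite: 5.787 × 0.01330 = 0.07697 lb
  aluminium hydroxide: 8.273 × 0.3502 = 2.897 lb
  barium carbonate: 10.98 × 0.2243 = 2.463 lb
Total LOI = 16.08 lb
Glass = batch − LOI = 241.3 − 16.08 = 225.2 lb

LOI loss = 16.08 lb; glass = 225.2 lb; yield = 93.33%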